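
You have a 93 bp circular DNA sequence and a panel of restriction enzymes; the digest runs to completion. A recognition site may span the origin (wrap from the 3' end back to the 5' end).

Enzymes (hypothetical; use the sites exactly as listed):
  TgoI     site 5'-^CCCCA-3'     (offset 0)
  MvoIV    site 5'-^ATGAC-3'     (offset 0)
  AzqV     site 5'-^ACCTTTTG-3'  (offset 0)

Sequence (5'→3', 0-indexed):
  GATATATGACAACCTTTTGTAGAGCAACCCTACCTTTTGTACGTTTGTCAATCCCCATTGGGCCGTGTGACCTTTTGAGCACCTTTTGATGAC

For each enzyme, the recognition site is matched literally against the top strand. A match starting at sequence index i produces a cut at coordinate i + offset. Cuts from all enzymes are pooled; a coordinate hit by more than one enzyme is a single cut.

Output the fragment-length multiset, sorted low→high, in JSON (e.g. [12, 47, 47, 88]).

[6,8,10,11,17,20,21]

Per-enzyme occurrences:
  TgoI (CCCCA, off=0): starts [52] → cuts [52]
  MvoIV (ATGAC, off=0): starts [5, 88] → cuts [5, 88]
  AzqV (ACCTTTTG, off=0): starts [11, 31, 69, 80] → cuts [11, 31, 69, 80]

Pooled cuts: [5, 11, 31, 52, 69, 80, 88]

Fragment lengths:
  5→11: 6 bp
  11→31: 20 bp
  31→52: 21 bp
  52→69: 17 bp
  69→80: 11 bp
  80→88: 8 bp
  88→5 (wrap): 93-88+5 = 10 bp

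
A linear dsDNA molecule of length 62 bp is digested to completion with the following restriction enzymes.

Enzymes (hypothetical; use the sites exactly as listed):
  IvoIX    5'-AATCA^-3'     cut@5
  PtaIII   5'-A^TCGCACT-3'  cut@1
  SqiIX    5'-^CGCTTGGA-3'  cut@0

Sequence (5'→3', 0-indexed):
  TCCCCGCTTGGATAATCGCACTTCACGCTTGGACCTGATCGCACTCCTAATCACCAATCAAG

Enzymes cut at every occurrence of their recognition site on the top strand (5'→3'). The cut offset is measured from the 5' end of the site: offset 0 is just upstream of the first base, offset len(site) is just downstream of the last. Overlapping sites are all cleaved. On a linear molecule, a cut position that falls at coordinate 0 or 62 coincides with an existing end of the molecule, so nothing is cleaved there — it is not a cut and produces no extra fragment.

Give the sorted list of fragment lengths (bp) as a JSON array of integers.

[2,4,7,10,11,13,15]

Per-enzyme occurrences:
  IvoIX AATCA/5: at [48, 55] ⇒ [53, 60]
  PtaIII ATCGCACT/1: at [14, 37] ⇒ [15, 38]
  SqiIX CGCTTGGA/0: at [4, 25] ⇒ [4, 25]

All cut coordinates (distinct, sorted): [4, 15, 25, 38, 53, 60]

Fragments:
  [0,4): 4 bp
  [4,15): 11 bp
  [15,25): 10 bp
  [25,38): 13 bp
  [38,53): 15 bp
  [53,60): 7 bp
  [60,62): 2 bp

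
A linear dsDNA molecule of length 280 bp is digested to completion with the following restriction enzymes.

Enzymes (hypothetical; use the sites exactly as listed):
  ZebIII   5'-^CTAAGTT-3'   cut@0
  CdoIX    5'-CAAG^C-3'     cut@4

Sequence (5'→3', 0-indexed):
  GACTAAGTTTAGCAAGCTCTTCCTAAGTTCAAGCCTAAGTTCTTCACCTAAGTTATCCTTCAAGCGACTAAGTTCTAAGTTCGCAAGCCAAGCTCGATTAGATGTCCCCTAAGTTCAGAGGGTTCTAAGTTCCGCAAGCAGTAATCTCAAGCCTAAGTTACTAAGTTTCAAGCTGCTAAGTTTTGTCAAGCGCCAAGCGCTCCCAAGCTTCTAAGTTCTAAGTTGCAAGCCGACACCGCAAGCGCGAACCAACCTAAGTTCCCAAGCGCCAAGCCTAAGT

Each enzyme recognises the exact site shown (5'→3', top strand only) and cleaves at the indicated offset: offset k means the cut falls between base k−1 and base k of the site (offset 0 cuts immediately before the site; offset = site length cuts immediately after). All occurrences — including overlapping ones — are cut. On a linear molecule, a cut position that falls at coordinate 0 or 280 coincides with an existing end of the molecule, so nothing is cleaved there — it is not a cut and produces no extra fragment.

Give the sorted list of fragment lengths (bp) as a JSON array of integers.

Scan for sites:
  ZebIII CTAAGTT/0: at [2, 22, 34, 47, 67, 74, 108, 124, 152, 160, 175, 210, 217, 253] ⇒ [2, 22, 34, 47, 67, 74, 108, 124, 152, 160, 175, 210, 217, 253]
  CdoIX CAAGC/4: at [12, 29, 60, 83, 88, 134, 147, 168, 186, 193, 203, 225, 238, 262, 269] ⇒ [16, 33, 64, 87, 92, 138, 151, 172, 190, 197, 207, 229, 242, 266, 273]

Pooled cuts: [2, 16, 22, 33, 34, 47, 64, 67, 74, 87, 92, 108, 124, 138, 151, 152, 160, 172, 175, 190, 197, 207, 210, 217, 229, 242, 253, 266, 273]

Fragments:
  [0,2): 2 bp
  [2,16): 14 bp
  [16,22): 6 bp
  [22,33): 11 bp
  [33,34): 1 bp
  [34,47): 13 bp
  [47,64): 17 bp
  [64,67): 3 bp
  [67,74): 7 bp
  [74,87): 13 bp
  [87,92): 5 bp
  [92,108): 16 bp
  [108,124): 16 bp
  [124,138): 14 bp
  [138,151): 13 bp
  [151,152): 1 bp
  [152,160): 8 bp
  [160,172): 12 bp
  [172,175): 3 bp
  [175,190): 15 bp
  [190,197): 7 bp
  [197,207): 10 bp
  [207,210): 3 bp
  [210,217): 7 bp
  [217,229): 12 bp
  [229,242): 13 bp
  [242,253): 11 bp
  [253,266): 13 bp
  [266,273): 7 bp
  [273,280): 7 bp

[1,1,2,3,3,3,5,6,7,7,7,7,7,8,10,11,11,12,12,13,13,13,13,13,14,14,15,16,16,17]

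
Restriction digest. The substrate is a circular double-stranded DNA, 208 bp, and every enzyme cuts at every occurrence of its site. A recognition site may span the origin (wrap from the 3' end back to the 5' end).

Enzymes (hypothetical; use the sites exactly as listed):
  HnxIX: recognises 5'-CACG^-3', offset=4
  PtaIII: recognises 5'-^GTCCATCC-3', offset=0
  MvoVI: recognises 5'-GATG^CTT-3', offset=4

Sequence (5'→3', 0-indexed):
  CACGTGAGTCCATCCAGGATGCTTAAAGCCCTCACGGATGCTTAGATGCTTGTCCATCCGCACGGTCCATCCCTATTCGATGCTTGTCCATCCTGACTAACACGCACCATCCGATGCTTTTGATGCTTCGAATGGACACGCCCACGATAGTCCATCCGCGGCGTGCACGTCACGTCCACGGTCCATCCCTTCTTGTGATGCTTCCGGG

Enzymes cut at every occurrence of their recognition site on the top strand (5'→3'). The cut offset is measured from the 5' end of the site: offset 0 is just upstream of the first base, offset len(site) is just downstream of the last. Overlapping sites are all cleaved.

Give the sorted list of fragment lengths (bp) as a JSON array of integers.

Per-enzyme occurrences:
  HnxIX (CACG, off=4): starts [0, 32, 60, 100, 136, 142, 165, 170, 176] → cuts [4, 36, 64, 104, 140, 146, 169, 174, 180]
  PtaIII (GTCCATCC, off=0): starts [7, 51, 64, 85, 149, 180] → cuts [7, 51, 64, 85, 149, 180]
  MvoVI (GATGCTT, off=4): starts [17, 36, 44, 78, 112, 121, 196] → cuts [21, 40, 48, 82, 116, 125, 200]

All cut coordinates (distinct, sorted): [4, 7, 21, 36, 40, 48, 51, 64, 82, 85, 104, 116, 125, 140, 146, 149, 169, 174, 180, 200]

Fragment lengths:
  4→7: 3 bp
  7→21: 14 bp
  21→36: 15 bp
  36→40: 4 bp
  40→48: 8 bp
  48→51: 3 bp
  51→64: 13 bp
  64→82: 18 bp
  82→85: 3 bp
  85→104: 19 bp
  104→116: 12 bp
  116→125: 9 bp
  125→140: 15 bp
  140→146: 6 bp
  146→149: 3 bp
  149→169: 20 bp
  169→174: 5 bp
  174→180: 6 bp
  180→200: 20 bp
  200→4 (wrap): 208-200+4 = 12 bp

[3,3,3,3,4,5,6,6,8,9,12,12,13,14,15,15,18,19,20,20]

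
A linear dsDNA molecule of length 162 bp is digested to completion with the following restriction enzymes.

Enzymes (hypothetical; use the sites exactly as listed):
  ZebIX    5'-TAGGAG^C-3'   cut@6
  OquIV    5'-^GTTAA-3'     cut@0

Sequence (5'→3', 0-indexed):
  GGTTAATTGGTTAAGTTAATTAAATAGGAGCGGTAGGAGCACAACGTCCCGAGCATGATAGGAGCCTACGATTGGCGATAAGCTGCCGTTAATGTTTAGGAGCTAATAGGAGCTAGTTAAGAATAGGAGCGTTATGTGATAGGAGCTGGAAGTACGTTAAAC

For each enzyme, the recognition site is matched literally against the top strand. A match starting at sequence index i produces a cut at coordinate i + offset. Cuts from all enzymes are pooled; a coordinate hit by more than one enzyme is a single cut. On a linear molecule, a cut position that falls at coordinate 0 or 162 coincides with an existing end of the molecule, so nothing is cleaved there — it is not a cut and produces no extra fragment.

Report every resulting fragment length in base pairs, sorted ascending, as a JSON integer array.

Per-enzyme occurrences:
  ZebIX TAGGAGC/6: at [24, 33, 58, 96, 106, 123, 139] ⇒ [30, 39, 64, 102, 112, 129, 145]
  OquIV GTTAA/0: at [1, 9, 14, 87, 115, 155] ⇒ [1, 9, 14, 87, 115, 155]

All cut coordinates (distinct, sorted): [1, 9, 14, 30, 39, 64, 87, 102, 112, 115, 129, 145, 155]

Fragment lengths:
  [0,1): 1 bp
  [1,9): 8 bp
  [9,14): 5 bp
  [14,30): 16 bp
  [30,39): 9 bp
  [39,64): 25 bp
  [64,87): 23 bp
  [87,102): 15 bp
  [102,112): 10 bp
  [112,115): 3 bp
  [115,129): 14 bp
  [129,145): 16 bp
  [145,155): 10 bp
  [155,162): 7 bp

[1,3,5,7,8,9,10,10,14,15,16,16,23,25]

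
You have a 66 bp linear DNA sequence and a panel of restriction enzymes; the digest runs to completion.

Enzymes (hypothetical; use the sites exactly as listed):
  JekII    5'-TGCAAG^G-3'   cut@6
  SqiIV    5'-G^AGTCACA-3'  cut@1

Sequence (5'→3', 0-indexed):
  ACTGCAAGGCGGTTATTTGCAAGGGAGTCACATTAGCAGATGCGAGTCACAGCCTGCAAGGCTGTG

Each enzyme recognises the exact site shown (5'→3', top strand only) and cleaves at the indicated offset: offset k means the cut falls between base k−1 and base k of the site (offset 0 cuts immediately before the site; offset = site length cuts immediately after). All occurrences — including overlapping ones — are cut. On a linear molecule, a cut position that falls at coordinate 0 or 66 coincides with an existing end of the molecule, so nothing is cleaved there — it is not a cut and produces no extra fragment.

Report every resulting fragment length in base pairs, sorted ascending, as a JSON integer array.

Site scan:
  JekII TGCAAGG/6: at [2, 17, 54] ⇒ [8, 23, 60]
  SqiIV GAGTCACA/1: at [24, 43] ⇒ [25, 44]

All cut coordinates (distinct, sorted): [8, 23, 25, 44, 60]

Fragments:
  [0,8): 8 bp
  [8,23): 15 bp
  [23,25): 2 bp
  [25,44): 19 bp
  [44,60): 16 bp
  [60,66): 6 bp

[2,6,8,15,16,19]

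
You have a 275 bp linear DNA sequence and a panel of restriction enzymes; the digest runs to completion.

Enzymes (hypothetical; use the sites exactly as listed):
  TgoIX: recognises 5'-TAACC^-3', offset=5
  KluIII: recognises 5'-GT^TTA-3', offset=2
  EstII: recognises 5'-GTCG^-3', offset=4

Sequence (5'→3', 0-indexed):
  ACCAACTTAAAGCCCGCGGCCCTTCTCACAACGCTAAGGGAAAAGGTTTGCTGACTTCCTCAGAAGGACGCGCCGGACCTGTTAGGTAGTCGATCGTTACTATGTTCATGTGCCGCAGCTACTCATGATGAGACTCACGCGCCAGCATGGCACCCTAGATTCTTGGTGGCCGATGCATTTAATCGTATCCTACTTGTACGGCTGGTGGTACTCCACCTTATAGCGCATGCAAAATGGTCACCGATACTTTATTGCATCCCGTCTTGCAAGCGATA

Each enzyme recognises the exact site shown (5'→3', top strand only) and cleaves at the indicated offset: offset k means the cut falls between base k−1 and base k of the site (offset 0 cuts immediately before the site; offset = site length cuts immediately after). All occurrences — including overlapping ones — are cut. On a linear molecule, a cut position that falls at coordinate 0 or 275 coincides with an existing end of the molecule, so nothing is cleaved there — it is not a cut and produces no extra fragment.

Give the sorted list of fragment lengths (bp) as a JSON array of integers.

Site scan:
  TgoIX (TAACC, off=5): no sites
  KluIII (GTTTA, off=2): no sites
  EstII (GTCG, off=4): starts [88] → cuts [92]

All cut coordinates (distinct, sorted): [92]

Fragments:
  [0,92): 92 bp
  [92,275): 183 bp

[92,183]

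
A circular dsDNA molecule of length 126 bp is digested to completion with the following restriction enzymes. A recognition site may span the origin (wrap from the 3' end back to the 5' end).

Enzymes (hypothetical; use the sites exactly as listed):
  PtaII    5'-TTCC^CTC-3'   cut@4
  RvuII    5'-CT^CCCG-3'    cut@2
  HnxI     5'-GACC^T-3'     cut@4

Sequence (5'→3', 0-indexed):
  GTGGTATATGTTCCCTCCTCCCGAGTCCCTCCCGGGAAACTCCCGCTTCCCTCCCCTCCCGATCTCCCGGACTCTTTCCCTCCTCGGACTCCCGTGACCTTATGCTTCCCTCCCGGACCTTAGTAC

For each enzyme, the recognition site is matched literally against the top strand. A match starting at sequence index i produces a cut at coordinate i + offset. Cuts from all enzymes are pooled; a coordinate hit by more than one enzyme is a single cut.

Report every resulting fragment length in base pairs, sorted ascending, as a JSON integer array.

[2,5,7,8,8,9,9,10,11,11,11,14,21]

Site scan:
  PtaII (TTCCCTC, off=4): starts [10, 46, 75, 105] → cuts [14, 50, 79, 109]
  RvuII (CTCCCG, off=2): starts [17, 28, 39, 55, 63, 88, 109] → cuts [19, 30, 41, 57, 65, 90, 111]
  HnxI (GACCT, off=4): starts [95, 115] → cuts [99, 119]

All cut coordinates (distinct, sorted): [14, 19, 30, 41, 50, 57, 65, 79, 90, 99, 109, 111, 119]

Fragment lengths:
  14→19: 5 bp
  19→30: 11 bp
  30→41: 11 bp
  41→50: 9 bp
  50→57: 7 bp
  57→65: 8 bp
  65→79: 14 bp
  79→90: 11 bp
  90→99: 9 bp
  99→109: 10 bp
  109→111: 2 bp
  111→119: 8 bp
  119→14 (wrap): 126-119+14 = 21 bp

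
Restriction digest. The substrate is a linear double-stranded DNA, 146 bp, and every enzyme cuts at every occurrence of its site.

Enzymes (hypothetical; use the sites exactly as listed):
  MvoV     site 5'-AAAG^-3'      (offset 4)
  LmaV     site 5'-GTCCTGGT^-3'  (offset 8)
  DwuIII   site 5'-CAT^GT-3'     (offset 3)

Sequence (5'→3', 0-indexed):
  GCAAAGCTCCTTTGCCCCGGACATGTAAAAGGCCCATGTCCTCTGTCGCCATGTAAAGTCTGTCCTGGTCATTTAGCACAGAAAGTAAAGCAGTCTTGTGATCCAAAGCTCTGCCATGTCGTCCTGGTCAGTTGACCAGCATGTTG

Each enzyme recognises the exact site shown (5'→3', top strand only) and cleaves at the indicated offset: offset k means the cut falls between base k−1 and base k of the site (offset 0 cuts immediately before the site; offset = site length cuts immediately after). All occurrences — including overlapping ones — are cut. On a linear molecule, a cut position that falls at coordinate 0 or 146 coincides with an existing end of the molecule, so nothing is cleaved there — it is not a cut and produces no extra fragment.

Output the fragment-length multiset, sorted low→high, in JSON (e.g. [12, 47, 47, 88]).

[4,5,6,6,6,7,9,11,11,14,15,16,18,18]

Scan for sites:
  MvoV (AAAG, off=4): starts [2, 27, 54, 81, 86, 104] → cuts [6, 31, 58, 85, 90, 108]
  LmaV (GTCCTGGT, off=8): starts [61, 120] → cuts [69, 128]
  DwuIII (CATGT, off=3): starts [21, 34, 49, 114, 139] → cuts [24, 37, 52, 117, 142]

Pooled cuts: [6, 24, 31, 37, 52, 58, 69, 85, 90, 108, 117, 128, 142]

Fragment lengths:
  [0,6): 6 bp
  [6,24): 18 bp
  [24,31): 7 bp
  [31,37): 6 bp
  [37,52): 15 bp
  [52,58): 6 bp
  [58,69): 11 bp
  [69,85): 16 bp
  [85,90): 5 bp
  [90,108): 18 bp
  [108,117): 9 bp
  [117,128): 11 bp
  [128,142): 14 bp
  [142,146): 4 bp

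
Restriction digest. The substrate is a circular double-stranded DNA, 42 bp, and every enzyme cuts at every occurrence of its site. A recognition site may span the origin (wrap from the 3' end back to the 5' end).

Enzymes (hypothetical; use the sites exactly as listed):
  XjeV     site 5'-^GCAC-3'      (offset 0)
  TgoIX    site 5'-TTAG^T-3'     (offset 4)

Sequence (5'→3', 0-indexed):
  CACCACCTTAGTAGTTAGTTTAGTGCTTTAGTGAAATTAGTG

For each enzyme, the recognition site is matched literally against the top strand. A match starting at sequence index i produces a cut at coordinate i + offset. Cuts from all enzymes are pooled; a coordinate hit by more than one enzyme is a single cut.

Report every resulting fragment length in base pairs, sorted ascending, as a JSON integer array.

Site scan:
  XjeV (GCAC, off=0): starts [41] → cuts [41]
  TgoIX (TTAGT, off=4): starts [7, 14, 19, 27, 36] → cuts [11, 18, 23, 31, 40]

Pooled cuts: [11, 18, 23, 31, 40, 41]

Fragment lengths:
  11→18: 7 bp
  18→23: 5 bp
  23→31: 8 bp
  31→40: 9 bp
  40→41: 1 bp
  41→11 (wrap): 42-41+11 = 12 bp

[1,5,7,8,9,12]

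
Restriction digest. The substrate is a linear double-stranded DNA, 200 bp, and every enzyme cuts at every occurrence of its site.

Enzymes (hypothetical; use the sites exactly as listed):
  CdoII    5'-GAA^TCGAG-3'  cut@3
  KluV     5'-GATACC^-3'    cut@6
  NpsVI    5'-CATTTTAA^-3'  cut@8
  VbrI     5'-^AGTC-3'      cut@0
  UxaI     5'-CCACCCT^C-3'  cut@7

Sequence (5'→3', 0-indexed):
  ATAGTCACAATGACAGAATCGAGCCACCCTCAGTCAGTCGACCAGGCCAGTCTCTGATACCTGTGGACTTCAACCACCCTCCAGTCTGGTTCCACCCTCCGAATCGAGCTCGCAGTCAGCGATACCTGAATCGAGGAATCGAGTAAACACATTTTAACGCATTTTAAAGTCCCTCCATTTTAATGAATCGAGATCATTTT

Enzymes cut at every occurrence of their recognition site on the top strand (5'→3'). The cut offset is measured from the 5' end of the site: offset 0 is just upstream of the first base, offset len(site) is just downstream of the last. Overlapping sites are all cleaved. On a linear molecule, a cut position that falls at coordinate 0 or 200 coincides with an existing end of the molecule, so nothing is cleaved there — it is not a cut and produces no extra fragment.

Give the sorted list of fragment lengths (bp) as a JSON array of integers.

[1,2,2,4,4,4,5,8,10,10,12,13,13,13,13,16,16,16,19,19]

Site scan:
  CdoII (GAATCGAG, off=3): starts [15, 100, 127, 135, 184] → cuts [18, 103, 130, 138, 187]
  KluV (GATACC, off=6): starts [55, 120] → cuts [61, 126]
  NpsVI (CATTTTAA, off=8): starts [149, 159, 175] → cuts [157, 167, 183]
  VbrI (AGTC, off=0): starts [2, 31, 35, 48, 82, 113, 167] → cuts [2, 31, 35, 48, 82, 113, 167]
  UxaI (CCACCCTC, off=7): starts [23, 73, 91] → cuts [30, 80, 98]

All cut coordinates (distinct, sorted): [2, 18, 30, 31, 35, 48, 61, 80, 82, 98, 103, 113, 126, 130, 138, 157, 167, 183, 187]

Fragment lengths:
  [0,2): 2 bp
  [2,18): 16 bp
  [18,30): 12 bp
  [30,31): 1 bp
  [31,35): 4 bp
  [35,48): 13 bp
  [48,61): 13 bp
  [61,80): 19 bp
  [80,82): 2 bp
  [82,98): 16 bp
  [98,103): 5 bp
  [103,113): 10 bp
  [113,126): 13 bp
  [126,130): 4 bp
  [130,138): 8 bp
  [138,157): 19 bp
  [157,167): 10 bp
  [167,183): 16 bp
  [183,187): 4 bp
  [187,200): 13 bp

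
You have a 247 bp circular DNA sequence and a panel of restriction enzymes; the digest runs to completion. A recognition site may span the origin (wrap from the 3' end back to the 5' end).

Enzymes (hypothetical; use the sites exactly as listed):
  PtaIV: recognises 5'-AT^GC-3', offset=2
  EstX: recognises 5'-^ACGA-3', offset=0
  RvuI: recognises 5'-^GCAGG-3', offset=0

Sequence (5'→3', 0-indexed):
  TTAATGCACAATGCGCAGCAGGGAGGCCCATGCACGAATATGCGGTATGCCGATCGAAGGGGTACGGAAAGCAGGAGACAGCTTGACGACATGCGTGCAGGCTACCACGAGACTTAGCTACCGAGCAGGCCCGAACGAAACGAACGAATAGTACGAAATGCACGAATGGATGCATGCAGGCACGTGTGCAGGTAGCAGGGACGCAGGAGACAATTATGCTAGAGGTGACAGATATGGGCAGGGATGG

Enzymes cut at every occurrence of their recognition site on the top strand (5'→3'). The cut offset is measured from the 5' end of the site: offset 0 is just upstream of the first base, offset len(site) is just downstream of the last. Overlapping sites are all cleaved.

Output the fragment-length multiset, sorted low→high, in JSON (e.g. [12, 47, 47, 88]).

[2,2,4,4,4,5,5,7,7,7,7,7,8,8,9,10,10,10,12,14,15,15,15,18,20,22]

Per-enzyme occurrences:
  PtaIV ATGC/2: at [3, 10, 29, 39, 46, 90, 157, 169, 173, 215] ⇒ [5, 12, 31, 41, 48, 92, 159, 171, 175, 217]
  EstX ACGA/0: at [33, 85, 106, 134, 139, 143, 152, 161] ⇒ [33, 85, 106, 134, 139, 143, 152, 161]
  RvuI GCAGG/0: at [17, 70, 96, 124, 175, 187, 194, 202, 237] ⇒ [17, 70, 96, 124, 175, 187, 194, 202, 237]

All cut coordinates (distinct, sorted): [5, 12, 17, 31, 33, 41, 48, 70, 85, 92, 96, 106, 124, 134, 139, 143, 152, 159, 161, 171, 175, 187, 194, 202, 217, 237]

Fragment lengths:
  5→12: 7 bp
  12→17: 5 bp
  17→31: 14 bp
  31→33: 2 bp
  33→41: 8 bp
  41→48: 7 bp
  48→70: 22 bp
  70→85: 15 bp
  85→92: 7 bp
  92→96: 4 bp
  96→106: 10 bp
  106→124: 18 bp
  124→134: 10 bp
  134→139: 5 bp
  139→143: 4 bp
  143→152: 9 bp
  152→159: 7 bp
  159→161: 2 bp
  161→171: 10 bp
  171→175: 4 bp
  175→187: 12 bp
  187→194: 7 bp
  194→202: 8 bp
  202→217: 15 bp
  217→237: 20 bp
  237→5 (wrap): 247-237+5 = 15 bp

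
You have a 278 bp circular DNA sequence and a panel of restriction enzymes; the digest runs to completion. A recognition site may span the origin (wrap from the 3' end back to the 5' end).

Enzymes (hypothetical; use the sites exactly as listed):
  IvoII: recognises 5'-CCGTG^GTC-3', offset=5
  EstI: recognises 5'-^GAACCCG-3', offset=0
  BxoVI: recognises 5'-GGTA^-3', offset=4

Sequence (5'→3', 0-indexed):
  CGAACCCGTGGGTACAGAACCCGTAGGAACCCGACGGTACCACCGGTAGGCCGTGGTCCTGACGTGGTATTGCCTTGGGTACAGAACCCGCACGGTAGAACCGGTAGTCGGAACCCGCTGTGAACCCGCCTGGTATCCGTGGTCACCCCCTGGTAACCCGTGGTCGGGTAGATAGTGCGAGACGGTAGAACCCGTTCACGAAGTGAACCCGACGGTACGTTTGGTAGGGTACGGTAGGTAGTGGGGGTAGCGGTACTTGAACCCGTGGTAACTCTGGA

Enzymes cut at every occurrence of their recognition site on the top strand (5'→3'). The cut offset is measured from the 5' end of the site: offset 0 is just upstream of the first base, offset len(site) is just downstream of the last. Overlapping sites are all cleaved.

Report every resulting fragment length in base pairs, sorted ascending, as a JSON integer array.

Site scan:
  IvoII CCGTGGTC/5: at [50, 136, 157] ⇒ [55, 141, 162]
  EstI GAACCCG/0: at [1, 16, 26, 83, 110, 121, 187, 204, 258] ⇒ [1, 16, 26, 83, 110, 121, 187, 204, 258]
  BxoVI GGTA/4: at [10, 35, 44, 65, 77, 93, 102, 131, 151, 166, 183, 213, 222, 227, 232, 236, 245, 251, 266] ⇒ [14, 39, 48, 69, 81, 97, 106, 135, 155, 170, 187, 217, 226, 231, 236, 240, 249, 255, 270]

All cut coordinates (distinct, sorted): [1, 14, 16, 26, 39, 48, 55, 69, 81, 83, 97, 106, 110, 121, 135, 141, 155, 162, 170, 187, 204, 217, 226, 231, 236, 240, 249, 255, 258, 270]

Fragments:
  1→14: 13 bp
  14→16: 2 bp
  16→26: 10 bp
  26→39: 13 bp
  39→48: 9 bp
  48→55: 7 bp
  55→69: 14 bp
  69→81: 12 bp
  81→83: 2 bp
  83→97: 14 bp
  97→106: 9 bp
  106→110: 4 bp
  110→121: 11 bp
  121→135: 14 bp
  135→141: 6 bp
  141→155: 14 bp
  155→162: 7 bp
  162→170: 8 bp
  170→187: 17 bp
  187→204: 17 bp
  204→217: 13 bp
  217→226: 9 bp
  226→231: 5 bp
  231→236: 5 bp
  236→240: 4 bp
  240→249: 9 bp
  249→255: 6 bp
  255→258: 3 bp
  258→270: 12 bp
  270→1 (wrap): 278-270+1 = 9 bp

[2,2,3,4,4,5,5,6,6,7,7,8,9,9,9,9,9,10,11,12,12,13,13,13,14,14,14,14,17,17]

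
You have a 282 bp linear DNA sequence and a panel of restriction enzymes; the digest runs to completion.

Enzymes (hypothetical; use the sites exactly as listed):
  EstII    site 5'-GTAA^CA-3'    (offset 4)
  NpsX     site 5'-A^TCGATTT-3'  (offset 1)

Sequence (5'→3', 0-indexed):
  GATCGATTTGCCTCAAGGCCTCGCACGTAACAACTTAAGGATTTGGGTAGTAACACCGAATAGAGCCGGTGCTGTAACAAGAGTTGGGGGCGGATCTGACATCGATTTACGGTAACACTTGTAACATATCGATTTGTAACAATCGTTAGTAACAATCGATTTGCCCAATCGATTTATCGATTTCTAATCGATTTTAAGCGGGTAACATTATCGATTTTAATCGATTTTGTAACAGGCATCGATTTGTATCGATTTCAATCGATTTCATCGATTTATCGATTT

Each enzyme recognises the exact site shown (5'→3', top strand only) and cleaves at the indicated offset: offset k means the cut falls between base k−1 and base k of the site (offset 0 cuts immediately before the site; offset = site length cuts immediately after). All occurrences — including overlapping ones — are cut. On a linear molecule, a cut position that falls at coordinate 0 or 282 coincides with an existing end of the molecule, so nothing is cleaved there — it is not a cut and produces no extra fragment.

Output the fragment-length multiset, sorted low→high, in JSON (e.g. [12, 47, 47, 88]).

Per-enzyme occurrences:
  EstII GTAACA/4: at [26, 49, 73, 111, 120, 135, 148, 201, 228] ⇒ [30, 53, 77, 115, 124, 139, 152, 205, 232]
  NpsX ATCGATTT/1: at [1, 100, 127, 154, 167, 175, 186, 209, 219, 237, 247, 257, 266, 274] ⇒ [2, 101, 128, 155, 168, 176, 187, 210, 220, 238, 248, 258, 267, 275]

Pooled cuts: [2, 30, 53, 77, 101, 115, 124, 128, 139, 152, 155, 168, 176, 187, 205, 210, 220, 232, 238, 248, 258, 267, 275]

Fragments:
  [0,2): 2 bp
  [2,30): 28 bp
  [30,53): 23 bp
  [53,77): 24 bp
  [77,101): 24 bp
  [101,115): 14 bp
  [115,124): 9 bp
  [124,128): 4 bp
  [128,139): 11 bp
  [139,152): 13 bp
  [152,155): 3 bp
  [155,168): 13 bp
  [168,176): 8 bp
  [176,187): 11 bp
  [187,205): 18 bp
  [205,210): 5 bp
  [210,220): 10 bp
  [220,232): 12 bp
  [232,238): 6 bp
  [238,248): 10 bp
  [248,258): 10 bp
  [258,267): 9 bp
  [267,275): 8 bp
  [275,282): 7 bp

[2,3,4,5,6,7,8,8,9,9,10,10,10,11,11,12,13,13,14,18,23,24,24,28]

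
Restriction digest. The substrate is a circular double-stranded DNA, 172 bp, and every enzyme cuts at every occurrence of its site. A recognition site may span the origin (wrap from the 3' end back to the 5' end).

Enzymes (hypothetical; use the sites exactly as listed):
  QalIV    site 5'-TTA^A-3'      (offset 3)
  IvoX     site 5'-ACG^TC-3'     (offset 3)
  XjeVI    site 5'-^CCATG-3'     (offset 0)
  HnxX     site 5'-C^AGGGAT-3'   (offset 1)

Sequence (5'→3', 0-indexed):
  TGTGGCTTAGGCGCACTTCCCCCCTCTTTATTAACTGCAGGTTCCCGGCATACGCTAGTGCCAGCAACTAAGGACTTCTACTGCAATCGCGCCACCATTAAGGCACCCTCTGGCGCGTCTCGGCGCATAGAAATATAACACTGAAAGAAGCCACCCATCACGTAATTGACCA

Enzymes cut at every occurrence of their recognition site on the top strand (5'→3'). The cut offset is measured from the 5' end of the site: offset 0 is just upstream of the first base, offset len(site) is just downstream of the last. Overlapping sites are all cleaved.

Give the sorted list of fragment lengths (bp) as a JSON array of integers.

Site scan:
  QalIV TTAA/3: at [30, 97] ⇒ [33, 100]
  IvoX (ACGTC, off=3): no sites
  XjeVI CCATG/0: at [169] ⇒ [169]
  HnxX (CAGGGAT, off=1): no sites

All cut coordinates (distinct, sorted): [33, 100, 169]

Fragments:
  33→100: 67 bp
  100→169: 69 bp
  169→33 (wrap): 172-169+33 = 36 bp

[36,67,69]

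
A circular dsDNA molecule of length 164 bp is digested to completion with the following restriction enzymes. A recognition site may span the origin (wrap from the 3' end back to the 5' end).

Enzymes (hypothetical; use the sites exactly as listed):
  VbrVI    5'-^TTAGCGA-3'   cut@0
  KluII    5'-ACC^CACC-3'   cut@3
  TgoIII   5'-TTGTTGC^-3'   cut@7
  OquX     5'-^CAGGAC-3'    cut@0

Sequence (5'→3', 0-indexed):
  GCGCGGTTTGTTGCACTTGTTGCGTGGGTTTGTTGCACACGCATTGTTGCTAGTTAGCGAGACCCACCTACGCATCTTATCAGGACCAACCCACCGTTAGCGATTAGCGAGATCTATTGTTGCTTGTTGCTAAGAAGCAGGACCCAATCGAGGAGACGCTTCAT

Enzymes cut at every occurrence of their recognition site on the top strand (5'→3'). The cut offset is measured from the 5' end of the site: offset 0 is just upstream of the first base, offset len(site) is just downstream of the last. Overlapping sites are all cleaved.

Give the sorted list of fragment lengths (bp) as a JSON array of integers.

Site scan:
  VbrVI TTAGCGA/0: at [53, 96, 103] ⇒ [53, 96, 103]
  KluII ACCCACC/3: at [61, 88] ⇒ [64, 91]
  TgoIII TTGTTGC/7: at [7, 16, 29, 43, 116, 123] ⇒ [14, 23, 36, 50, 123, 130]
  OquX CAGGAC/0: at [80, 137] ⇒ [80, 137]

All cut coordinates (distinct, sorted): [14, 23, 36, 50, 53, 64, 80, 91, 96, 103, 123, 130, 137]

Fragments:
  14→23: 9 bp
  23→36: 13 bp
  36→50: 14 bp
  50→53: 3 bp
  53→64: 11 bp
  64→80: 16 bp
  80→91: 11 bp
  91→96: 5 bp
  96→103: 7 bp
  103→123: 20 bp
  123→130: 7 bp
  130→137: 7 bp
  137→14 (wrap): 164-137+14 = 41 bp

[3,5,7,7,7,9,11,11,13,14,16,20,41]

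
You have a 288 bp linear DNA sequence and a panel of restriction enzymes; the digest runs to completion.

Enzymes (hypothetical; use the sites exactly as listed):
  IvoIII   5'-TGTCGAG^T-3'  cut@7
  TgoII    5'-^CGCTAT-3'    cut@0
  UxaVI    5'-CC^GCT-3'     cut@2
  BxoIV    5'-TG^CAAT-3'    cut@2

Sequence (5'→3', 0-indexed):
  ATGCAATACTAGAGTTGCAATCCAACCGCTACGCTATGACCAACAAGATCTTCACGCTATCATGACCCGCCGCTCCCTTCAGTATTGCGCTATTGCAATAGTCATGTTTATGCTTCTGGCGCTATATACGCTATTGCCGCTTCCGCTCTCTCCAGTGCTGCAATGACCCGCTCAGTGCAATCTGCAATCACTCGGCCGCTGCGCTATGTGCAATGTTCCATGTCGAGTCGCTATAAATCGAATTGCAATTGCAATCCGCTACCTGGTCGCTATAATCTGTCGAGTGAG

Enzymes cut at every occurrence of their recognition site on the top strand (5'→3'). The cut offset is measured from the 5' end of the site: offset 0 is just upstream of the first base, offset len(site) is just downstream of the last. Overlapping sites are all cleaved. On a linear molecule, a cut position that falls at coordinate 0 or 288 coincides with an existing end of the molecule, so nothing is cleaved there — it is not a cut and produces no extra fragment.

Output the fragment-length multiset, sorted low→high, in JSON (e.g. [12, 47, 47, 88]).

Site scan:
  IvoIII TGTCGAGT/7: at [220, 277] ⇒ [227, 284]
  TgoII CGCTAT/0: at [31, 54, 87, 119, 128, 201, 228, 267] ⇒ [31, 54, 87, 119, 128, 201, 228, 267]
  UxaVI CCGCT/2: at [25, 69, 136, 142, 167, 195, 255] ⇒ [27, 71, 138, 144, 169, 197, 257]
  BxoIV TGCAAT/2: at [1, 15, 93, 158, 175, 182, 208, 243, 249] ⇒ [3, 17, 95, 160, 177, 184, 210, 245, 251]

All cut coordinates (distinct, sorted): [3, 17, 27, 31, 54, 71, 87, 95, 119, 128, 138, 144, 160, 169, 177, 184, 197, 201, 210, 227, 228, 245, 251, 257, 267, 284]

Fragments:
  [0,3): 3 bp
  [3,17): 14 bp
  [17,27): 10 bp
  [27,31): 4 bp
  [31,54): 23 bp
  [54,71): 17 bp
  [71,87): 16 bp
  [87,95): 8 bp
  [95,119): 24 bp
  [119,128): 9 bp
  [128,138): 10 bp
  [138,144): 6 bp
  [144,160): 16 bp
  [160,169): 9 bp
  [169,177): 8 bp
  [177,184): 7 bp
  [184,197): 13 bp
  [197,201): 4 bp
  [201,210): 9 bp
  [210,227): 17 bp
  [227,228): 1 bp
  [228,245): 17 bp
  [245,251): 6 bp
  [251,257): 6 bp
  [257,267): 10 bp
  [267,284): 17 bp
  [284,288): 4 bp

[1,3,4,4,4,6,6,6,7,8,8,9,9,9,10,10,10,13,14,16,16,17,17,17,17,23,24]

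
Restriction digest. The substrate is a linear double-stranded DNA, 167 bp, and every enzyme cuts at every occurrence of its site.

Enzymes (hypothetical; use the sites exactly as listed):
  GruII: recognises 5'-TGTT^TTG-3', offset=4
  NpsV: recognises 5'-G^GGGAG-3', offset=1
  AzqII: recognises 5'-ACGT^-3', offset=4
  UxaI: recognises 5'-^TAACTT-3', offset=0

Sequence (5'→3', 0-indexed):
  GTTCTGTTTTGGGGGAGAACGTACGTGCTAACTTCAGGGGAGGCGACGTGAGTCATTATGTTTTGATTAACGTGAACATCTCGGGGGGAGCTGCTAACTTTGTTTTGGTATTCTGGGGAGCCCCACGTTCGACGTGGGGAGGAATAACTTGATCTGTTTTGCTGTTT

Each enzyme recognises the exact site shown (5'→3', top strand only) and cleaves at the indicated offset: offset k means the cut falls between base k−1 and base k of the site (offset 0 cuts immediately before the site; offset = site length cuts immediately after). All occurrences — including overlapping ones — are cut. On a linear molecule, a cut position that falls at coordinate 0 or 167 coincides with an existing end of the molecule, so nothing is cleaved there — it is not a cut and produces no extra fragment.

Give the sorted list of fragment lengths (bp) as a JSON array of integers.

Scan for sites:
  GruII (TGTTTTG, off=4): starts [4, 58, 100, 154] → cuts [8, 62, 104, 158]
  NpsV (GGGGAG, off=1): starts [11, 36, 84, 114, 135] → cuts [12, 37, 85, 115, 136]
  AzqII (ACGT, off=4): starts [18, 22, 45, 69, 124, 131] → cuts [22, 26, 49, 73, 128, 135]
  UxaI (TAACTT, off=0): starts [28, 94, 144] → cuts [28, 94, 144]

All cut coordinates (distinct, sorted): [8, 12, 22, 26, 28, 37, 49, 62, 73, 85, 94, 104, 115, 128, 135, 136, 144, 158]

Fragments:
  [0,8): 8 bp
  [8,12): 4 bp
  [12,22): 10 bp
  [22,26): 4 bp
  [26,28): 2 bp
  [28,37): 9 bp
  [37,49): 12 bp
  [49,62): 13 bp
  [62,73): 11 bp
  [73,85): 12 bp
  [85,94): 9 bp
  [94,104): 10 bp
  [104,115): 11 bp
  [115,128): 13 bp
  [128,135): 7 bp
  [135,136): 1 bp
  [136,144): 8 bp
  [144,158): 14 bp
  [158,167): 9 bp

[1,2,4,4,7,8,8,9,9,9,10,10,11,11,12,12,13,13,14]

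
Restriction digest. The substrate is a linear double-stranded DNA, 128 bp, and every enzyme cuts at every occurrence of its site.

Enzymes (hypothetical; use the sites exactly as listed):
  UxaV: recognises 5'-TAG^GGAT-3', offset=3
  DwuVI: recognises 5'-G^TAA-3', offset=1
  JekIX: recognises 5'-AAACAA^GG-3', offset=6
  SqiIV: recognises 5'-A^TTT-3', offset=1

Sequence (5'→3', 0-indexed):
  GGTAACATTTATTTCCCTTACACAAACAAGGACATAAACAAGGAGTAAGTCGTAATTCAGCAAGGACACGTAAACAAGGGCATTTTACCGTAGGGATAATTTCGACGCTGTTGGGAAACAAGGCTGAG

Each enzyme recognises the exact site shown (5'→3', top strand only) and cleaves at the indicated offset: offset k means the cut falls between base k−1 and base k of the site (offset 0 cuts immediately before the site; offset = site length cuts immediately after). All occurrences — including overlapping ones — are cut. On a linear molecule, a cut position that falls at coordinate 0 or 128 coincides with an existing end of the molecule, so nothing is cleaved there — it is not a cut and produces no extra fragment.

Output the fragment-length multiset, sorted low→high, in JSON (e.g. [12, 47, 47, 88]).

Scan for sites:
  UxaV TAGGGAT/3: at [90] ⇒ [93]
  DwuVI GTAA/1: at [1, 44, 51, 69] ⇒ [2, 45, 52, 70]
  JekIX AAACAAGG/6: at [23, 35, 71, 115] ⇒ [29, 41, 77, 121]
  SqiIV ATTT/1: at [6, 10, 81, 98] ⇒ [7, 11, 82, 99]

All cut coordinates (distinct, sorted): [2, 7, 11, 29, 41, 45, 52, 70, 77, 82, 93, 99, 121]

Fragment lengths:
  [0,2): 2 bp
  [2,7): 5 bp
  [7,11): 4 bp
  [11,29): 18 bp
  [29,41): 12 bp
  [41,45): 4 bp
  [45,52): 7 bp
  [52,70): 18 bp
  [70,77): 7 bp
  [77,82): 5 bp
  [82,93): 11 bp
  [93,99): 6 bp
  [99,121): 22 bp
  [121,128): 7 bp

[2,4,4,5,5,6,7,7,7,11,12,18,18,22]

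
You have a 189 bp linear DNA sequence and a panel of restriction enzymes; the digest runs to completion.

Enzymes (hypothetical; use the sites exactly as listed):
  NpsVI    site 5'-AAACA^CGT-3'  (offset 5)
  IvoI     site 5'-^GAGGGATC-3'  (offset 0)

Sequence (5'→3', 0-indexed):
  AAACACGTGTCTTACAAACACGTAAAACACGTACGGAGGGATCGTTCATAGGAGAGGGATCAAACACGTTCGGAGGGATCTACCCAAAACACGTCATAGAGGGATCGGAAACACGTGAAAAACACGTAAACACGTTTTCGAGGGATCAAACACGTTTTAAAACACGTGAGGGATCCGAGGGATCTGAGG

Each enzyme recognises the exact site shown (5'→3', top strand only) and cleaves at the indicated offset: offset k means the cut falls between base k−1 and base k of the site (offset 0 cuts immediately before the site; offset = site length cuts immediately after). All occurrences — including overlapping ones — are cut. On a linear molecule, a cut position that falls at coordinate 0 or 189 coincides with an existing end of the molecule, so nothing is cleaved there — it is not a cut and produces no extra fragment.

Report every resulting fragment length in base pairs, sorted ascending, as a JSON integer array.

[3,5,6,6,7,7,8,9,9,11,12,13,13,13,15,15,18,19]

Site scan:
  NpsVI AAACACGT/5: at [0, 15, 24, 61, 86, 108, 119, 127, 147, 159] ⇒ [5, 20, 29, 66, 91, 113, 124, 132, 152, 164]
  IvoI GAGGGATC/0: at [35, 53, 72, 98, 139, 167, 176] ⇒ [35, 53, 72, 98, 139, 167, 176]

Pooled cuts: [5, 20, 29, 35, 53, 66, 72, 91, 98, 113, 124, 132, 139, 152, 164, 167, 176]

Fragment lengths:
  [0,5): 5 bp
  [5,20): 15 bp
  [20,29): 9 bp
  [29,35): 6 bp
  [35,53): 18 bp
  [53,66): 13 bp
  [66,72): 6 bp
  [72,91): 19 bp
  [91,98): 7 bp
  [98,113): 15 bp
  [113,124): 11 bp
  [124,132): 8 bp
  [132,139): 7 bp
  [139,152): 13 bp
  [152,164): 12 bp
  [164,167): 3 bp
  [167,176): 9 bp
  [176,189): 13 bp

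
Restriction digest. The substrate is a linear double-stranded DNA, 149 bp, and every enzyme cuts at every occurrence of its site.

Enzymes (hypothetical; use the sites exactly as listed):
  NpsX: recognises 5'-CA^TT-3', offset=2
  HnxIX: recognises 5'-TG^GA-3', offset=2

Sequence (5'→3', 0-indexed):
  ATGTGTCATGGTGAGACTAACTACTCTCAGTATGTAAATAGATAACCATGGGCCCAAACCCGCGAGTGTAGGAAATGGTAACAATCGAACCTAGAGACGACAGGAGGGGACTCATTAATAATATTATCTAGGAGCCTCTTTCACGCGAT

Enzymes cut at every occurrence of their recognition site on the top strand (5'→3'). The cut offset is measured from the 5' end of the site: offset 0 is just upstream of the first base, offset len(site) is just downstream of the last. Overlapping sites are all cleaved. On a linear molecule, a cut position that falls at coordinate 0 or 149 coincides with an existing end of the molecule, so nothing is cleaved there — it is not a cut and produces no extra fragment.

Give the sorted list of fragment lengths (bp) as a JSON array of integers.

[35,114]

Site scan:
  NpsX (CATT, off=2): starts [112] → cuts [114]
  HnxIX (TGGA, off=2): no sites

Pooled cuts: [114]

Fragment lengths:
  [0,114): 114 bp
  [114,149): 35 bp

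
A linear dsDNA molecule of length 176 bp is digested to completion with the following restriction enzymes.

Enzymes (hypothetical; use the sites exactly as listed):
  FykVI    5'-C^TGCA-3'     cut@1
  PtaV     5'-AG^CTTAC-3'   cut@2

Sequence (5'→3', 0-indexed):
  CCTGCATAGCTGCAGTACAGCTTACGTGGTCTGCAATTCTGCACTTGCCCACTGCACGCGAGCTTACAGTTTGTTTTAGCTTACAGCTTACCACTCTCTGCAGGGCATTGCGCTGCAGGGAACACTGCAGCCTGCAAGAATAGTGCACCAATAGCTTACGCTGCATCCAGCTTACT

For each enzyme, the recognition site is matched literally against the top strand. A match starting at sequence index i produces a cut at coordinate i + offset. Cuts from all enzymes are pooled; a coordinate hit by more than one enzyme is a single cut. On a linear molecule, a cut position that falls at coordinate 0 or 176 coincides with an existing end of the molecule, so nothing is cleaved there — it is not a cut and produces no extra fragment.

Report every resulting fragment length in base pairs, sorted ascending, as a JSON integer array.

[2,6,7,7,7,8,8,9,10,10,11,12,12,13,15,17,22]

Per-enzyme occurrences:
  FykVI (CTGCA, off=1): starts [1, 9, 30, 38, 51, 97, 112, 124, 131, 160] → cuts [2, 10, 31, 39, 52, 98, 113, 125, 132, 161]
  PtaV (AGCTTAC, off=2): starts [18, 60, 77, 84, 152, 168] → cuts [20, 62, 79, 86, 154, 170]

All cut coordinates (distinct, sorted): [2, 10, 20, 31, 39, 52, 62, 79, 86, 98, 113, 125, 132, 154, 161, 170]

Fragments:
  [0,2): 2 bp
  [2,10): 8 bp
  [10,20): 10 bp
  [20,31): 11 bp
  [31,39): 8 bp
  [39,52): 13 bp
  [52,62): 10 bp
  [62,79): 17 bp
  [79,86): 7 bp
  [86,98): 12 bp
  [98,113): 15 bp
  [113,125): 12 bp
  [125,132): 7 bp
  [132,154): 22 bp
  [154,161): 7 bp
  [161,170): 9 bp
  [170,176): 6 bp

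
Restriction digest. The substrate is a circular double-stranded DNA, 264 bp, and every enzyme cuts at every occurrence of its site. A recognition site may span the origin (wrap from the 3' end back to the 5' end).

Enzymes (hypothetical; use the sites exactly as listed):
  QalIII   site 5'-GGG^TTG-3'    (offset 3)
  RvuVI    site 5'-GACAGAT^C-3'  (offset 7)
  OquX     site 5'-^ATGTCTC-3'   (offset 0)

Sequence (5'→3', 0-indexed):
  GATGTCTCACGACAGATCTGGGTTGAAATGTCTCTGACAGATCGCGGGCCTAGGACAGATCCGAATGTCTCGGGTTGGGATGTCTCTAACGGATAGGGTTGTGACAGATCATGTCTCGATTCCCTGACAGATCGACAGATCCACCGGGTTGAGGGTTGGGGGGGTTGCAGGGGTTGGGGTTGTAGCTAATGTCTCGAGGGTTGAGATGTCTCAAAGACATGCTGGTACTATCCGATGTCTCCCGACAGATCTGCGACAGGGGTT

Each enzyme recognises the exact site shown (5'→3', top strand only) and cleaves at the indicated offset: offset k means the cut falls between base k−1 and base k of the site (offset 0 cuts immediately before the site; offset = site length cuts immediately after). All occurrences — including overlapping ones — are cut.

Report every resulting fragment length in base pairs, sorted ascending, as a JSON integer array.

Scan for sites:
  QalIII GGGTTG/3: at [19, 71, 95, 145, 152, 161, 170, 176, 197, 259] ⇒ [22, 74, 98, 148, 155, 164, 173, 179, 200, 262]
  RvuVI GACAGATC/7: at [10, 35, 53, 102, 125, 133, 243] ⇒ [17, 42, 60, 109, 132, 140, 250]
  OquX ATGTCTC/0: at [1, 27, 64, 79, 110, 188, 205, 234] ⇒ [1, 27, 64, 79, 110, 188, 205, 234]

All cut coordinates (distinct, sorted): [1, 17, 22, 27, 42, 60, 64, 74, 79, 98, 109, 110, 132, 140, 148, 155, 164, 173, 179, 188, 200, 205, 234, 250, 262]

Fragments:
  1→17: 16 bp
  17→22: 5 bp
  22→27: 5 bp
  27→42: 15 bp
  42→60: 18 bp
  60→64: 4 bp
  64→74: 10 bp
  74→79: 5 bp
  79→98: 19 bp
  98→109: 11 bp
  109→110: 1 bp
  110→132: 22 bp
  132→140: 8 bp
  140→148: 8 bp
  148→155: 7 bp
  155→164: 9 bp
  164→173: 9 bp
  173→179: 6 bp
  179→188: 9 bp
  188→200: 12 bp
  200→205: 5 bp
  205→234: 29 bp
  234→250: 16 bp
  250→262: 12 bp
  262→1 (wrap): 264-262+1 = 3 bp

[1,3,4,5,5,5,5,6,7,8,8,9,9,9,10,11,12,12,15,16,16,18,19,22,29]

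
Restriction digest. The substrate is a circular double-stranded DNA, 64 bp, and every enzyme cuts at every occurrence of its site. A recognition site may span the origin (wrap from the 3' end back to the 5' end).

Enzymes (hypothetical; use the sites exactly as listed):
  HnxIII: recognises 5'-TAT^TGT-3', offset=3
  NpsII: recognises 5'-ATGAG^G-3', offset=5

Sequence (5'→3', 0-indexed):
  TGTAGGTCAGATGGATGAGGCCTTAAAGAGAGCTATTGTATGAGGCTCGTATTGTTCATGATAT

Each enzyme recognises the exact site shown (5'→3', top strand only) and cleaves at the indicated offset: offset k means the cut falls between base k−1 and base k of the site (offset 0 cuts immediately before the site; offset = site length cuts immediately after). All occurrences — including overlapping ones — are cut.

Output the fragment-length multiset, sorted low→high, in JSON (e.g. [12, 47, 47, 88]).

Site scan:
  HnxIII TATTGT/3: at [33, 49, 61] ⇒ [0, 36, 52]
  NpsII ATGAGG/5: at [14, 39] ⇒ [19, 44]

Pooled cuts: [0, 19, 36, 44, 52]

Fragments:
  0→19: 19 bp
  19→36: 17 bp
  36→44: 8 bp
  44→52: 8 bp
  52→0 (wrap): 64-52+0 = 12 bp

[8,8,12,17,19]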